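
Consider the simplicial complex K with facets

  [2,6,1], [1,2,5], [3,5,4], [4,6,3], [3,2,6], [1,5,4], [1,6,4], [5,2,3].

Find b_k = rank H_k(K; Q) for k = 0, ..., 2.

b_0 = 1, b_1 = 0, b_2 = 1.

K has 6 vertices, 12 edges, 8 triangles.
rank ∂_0 = 0, rank ∂_1 = 5 ⇒ b_0 = 6 − 0 − 5 = 1; all invariant factors of ∂_1 are 1 so no torsion. So H_0 ≅ Z.
rank ∂_1 = 5, rank ∂_2 = 7 ⇒ b_1 = 12 − 5 − 7 = 0; all invariant factors of ∂_2 are 1 so no torsion. So H_1 ≅ 0.
rank ∂_2 = 7, rank ∂_3 = 0 ⇒ b_2 = 8 − 7 − 0 = 1. So H_2 ≅ Z.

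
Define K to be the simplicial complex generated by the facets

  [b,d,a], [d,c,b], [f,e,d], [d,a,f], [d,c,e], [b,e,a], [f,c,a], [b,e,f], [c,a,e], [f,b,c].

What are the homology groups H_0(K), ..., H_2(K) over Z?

H_0 = Z,  H_1 = Z/2,  H_2 = 0.

Order the vertices as a < b < c < d < e < f. Listing each simplex with vertices in this order, K has dimension 2 with simplices:

  0-simplices (6): a, b, c, d, e, f
  1-simplices (15): ab, ac, ad, ae, af, bc, bd, be, bf, cd, ce, cf, de, df, ef
  2-simplices (10): abd, abe, ace, acf, adf, bcd, bcf, bef, cde, def

giving chain groups C_0 ≅ Z^6, C_1 ≅ Z^15, C_2 ≅ Z^10.

Boundary ∂_1: C_1 → C_0 maps an edge to its endpoints' difference, ∂[p,q] = q − p.
The resulting 6×15 matrix has rank 5, and its Smith normal form has invariant factors (1,1,1,1,1).

Boundary ∂_2: C_2 → C_1 sends each 2-simplex [p,q,r] to [q,r] − [p,r] + [p,q]. For instance
  ∂cde = de − ce + cd,
  ∂bcd = cd − bd + bc.
The 15×10 boundary matrix has rank 10 and Smith normal form diag(1,1,1,1,1,1,1,1,1,2).

Now H_k = ker ∂_k / im ∂_{k+1}, so:

  H_0: rank C_0 − rank ∂_1 = 6 − 5 = 1, and the invariant factors of ∂_1 are all 1, so H_0 ≅ Z.
  H_1: rank ker ∂_1 − rank ∂_2 = (15 − 5) − 10 = 0, and ∂_2 has invariant factor 2 > 1, so H_1 ≅ Z/2.
  H_2: rank ker ∂_2 − rank ∂_3 = (10 − 10) − 0 = 0, and there is no ∂_3, so H_2 ≅ 0.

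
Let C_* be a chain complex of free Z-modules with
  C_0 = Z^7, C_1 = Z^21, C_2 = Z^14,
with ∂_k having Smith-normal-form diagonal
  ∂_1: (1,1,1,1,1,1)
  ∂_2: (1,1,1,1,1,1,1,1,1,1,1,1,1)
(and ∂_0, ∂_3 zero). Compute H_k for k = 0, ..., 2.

H_0 ≅ Z,  H_1 ≅ Z^2,  H_2 ≅ Z.

H_0: b_0 = 7 − 0 − 6 = 1; torsion from ∂_1 factors > 1: none. So H_0 ≅ Z.
H_1: b_1 = 21 − 6 − 13 = 2; torsion from ∂_2 factors > 1: none. So H_1 ≅ Z^2.
H_2: b_2 = 14 − 13 − 0 = 1; torsion from ∂_3 factors > 1: none. So H_2 ≅ Z.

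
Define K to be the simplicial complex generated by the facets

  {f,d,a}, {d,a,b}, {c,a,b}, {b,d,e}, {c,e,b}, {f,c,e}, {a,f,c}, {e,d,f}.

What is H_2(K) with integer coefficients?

H_2 ≅ Z.

Take the total order a < b < c < d < e < f on the vertex set. Then K (dimension 2) consists of the simplices:

  0-simplices (6): a, b, c, d, e, f
  1-simplices (12): ab, ac, ad, af, bc, bd, be, ce, cf, de, df, ef
  2-simplices (8): abc, abd, acf, adf, bce, bde, cef, def

giving chain groups C_0 ≅ Z^6, C_1 ≅ Z^12, C_2 ≅ Z^8.

The boundary map ∂_1: C_1 → C_0 sends each edge [p,q] (with p < q) to q − p.
This gives a 6×12 integer matrix of rank 5; reducing to Smith normal form yields diagonal entries (1,1,1,1,1).

Boundary ∂_2: C_2 → C_1 maps a triangle to the signed sum of its edges. For instance
  ∂def = ef − df + de,
  ∂acf = cf − af + ac.
As a 12×8 matrix over Z this has rank 7, with invariant factors (1,1,1,1,1,1,1).

Now H_k = ker ∂_k / im ∂_{k+1}, so:

  H_2: rank ker ∂_2 − rank ∂_3 = (8 − 7) − 0 = 1, and there is no ∂_3, so H_2 = Z.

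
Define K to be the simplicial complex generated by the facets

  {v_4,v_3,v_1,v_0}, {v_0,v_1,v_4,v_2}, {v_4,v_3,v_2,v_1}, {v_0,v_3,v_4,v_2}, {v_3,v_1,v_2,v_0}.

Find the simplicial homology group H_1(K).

H_1 = 0.

Order the vertices as v_0 < v_1 < v_2 < v_3 < v_4. Listing each simplex with vertices in this order, K has dimension 3 with simplices:

  0-simplices (5): [v_0], [v_1], [v_2], [v_3], [v_4]
  1-simplices (10): [v_0,v_1], [v_0,v_2], [v_0,v_3], [v_0,v_4], [v_1,v_2], [v_1,v_3], [v_1,v_4], [v_2,v_3], [v_2,v_4], [v_3,v_4]
  2-simplices (10): [v_0,v_1,v_2], [v_0,v_1,v_3], [v_0,v_1,v_4], [v_0,v_2,v_3], [v_0,v_2,v_4], [v_0,v_3,v_4], [v_1,v_2,v_3], [v_1,v_2,v_4], [v_1,v_3,v_4], [v_2,v_3,v_4]
  3-simplices (5): [v_0,v_1,v_2,v_3], [v_0,v_1,v_2,v_4], [v_0,v_1,v_3,v_4], [v_0,v_2,v_3,v_4], [v_1,v_2,v_3,v_4]

Hence C_0 ≅ Z^5, C_1 ≅ Z^10, C_2 ≅ Z^10, C_3 ≅ Z^5.

∂_1: C_1 → C_0 is given by ∂[p,q] = [q] − [p]. For instance
  ∂[v_0,v_1] = [v_1] − [v_0].
As a 5×10 matrix over Z this has rank 4, with invariant factors (1,1,1,1).

∂_2: C_2 → C_1 acts by ∂[p,q,r] = [q,r] − [p,r] + [p,q]. For instance
  ∂[v_0,v_3,v_4] = [v_3,v_4] − [v_0,v_4] + [v_0,v_3],
  ∂[v_1,v_2,v_3] = [v_2,v_3] − [v_1,v_3] + [v_1,v_2].
The 10×10 boundary matrix has rank 6 and Smith normal form diag(1,1,1,1,1,1).

Boundary ∂_3: C_3 → C_2 sends each 3-simplex σ to the alternating sum Σ_i (−1)^i (σ with its i-th vertex removed). For instance
  ∂[v_0,v_1,v_2,v_3] = [v_1,v_2,v_3] − [v_0,v_2,v_3] + [v_0,v_1,v_3] − [v_0,v_1,v_2],
  ∂[v_0,v_1,v_2,v_4] = [v_1,v_2,v_4] − [v_0,v_2,v_4] + [v_0,v_1,v_4] − [v_0,v_1,v_2].
As a 10×5 matrix over Z this has rank 4, with invariant factors (1,1,1,1).

Now H_k = ker ∂_k / im ∂_{k+1}, so:

  H_1: rank ker ∂_1 − rank ∂_2 = (10 − 4) − 6 = 0, and the invariant factors of ∂_2 are all 1, so H_1 = 0.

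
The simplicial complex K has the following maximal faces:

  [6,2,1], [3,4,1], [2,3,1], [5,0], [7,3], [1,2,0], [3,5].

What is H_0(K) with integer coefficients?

H_0 = Z.

We work with the vertex ordering 0 < 1 < 2 < 3 < 4 < 5 < 6 < 7. The simplices of K, each written with vertices in increasing order, are:

  0-simplices (8): [0], [1], [2], [3], [4], [5], [6], [7]
  1-simplices (12): [0,1], [0,2], [0,5], [1,2], [1,3], [1,4], [1,6], [2,3], [2,6], [3,4], [3,5], [3,7]
  2-simplices (4): [0,1,2], [1,2,3], [1,2,6], [1,3,4]

giving chain groups C_0 ≅ Z^8, C_1 ≅ Z^12, C_2 ≅ Z^4.

Boundary ∂_1: C_1 → C_0 maps an edge to its endpoints' difference, ∂[p,q] = q − p. For instance
  ∂[0,2] = [2] − [0].
The resulting 8×12 matrix has rank 7, and its Smith normal form has invariant factors (1,1,1,1,1,1,1).

The boundary map ∂_2: C_2 → C_1 acts by ∂[p,q,r] = [q,r] − [p,r] + [p,q]. For instance
  ∂[0,1,2] = [1,2] − [0,2] + [0,1],
  ∂[1,2,3] = [2,3] − [1,3] + [1,2].
The resulting 12×4 matrix has rank 4, and its Smith normal form has invariant factors (1,1,1,1).

Reading off H_k = ker ∂_k / im ∂_{k+1}:

  H_0: rank C_0 − rank ∂_1 = 8 − 7 = 1, and the invariant factors of ∂_1 are all 1, so H_0 = Z.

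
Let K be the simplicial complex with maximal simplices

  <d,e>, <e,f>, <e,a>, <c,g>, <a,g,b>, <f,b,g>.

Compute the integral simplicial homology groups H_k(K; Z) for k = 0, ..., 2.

H_0 ≅ Z,  H_1 ≅ Z,  H_2 = 0.

Order the vertices as a < b < c < d < e < f < g. Listing each simplex with vertices in this order, K has dimension 2 with simplices:

  0-simplices (7): a, b, c, d, e, f, g
  1-simplices (9): ab, ae, ag, bf, bg, cg, de, ef, fg
  2-simplices (2): abg, bfg

Hence C_0 ≅ Z^7, C_1 ≅ Z^9, C_2 ≅ Z^2.

The boundary map ∂_1: C_1 → C_0 sends each edge [p,q] (with p < q) to q − p. For instance
  ∂ag = g − a.
This gives a 7×9 integer matrix of rank 6; reducing to Smith normal form yields diagonal entries (1,1,1,1,1,1).

∂_2: C_2 → C_1 acts by ∂[p,q,r] = [q,r] − [p,r] + [p,q]. For instance
  ∂abg = bg − ag + ab,
  ∂bfg = fg − bg + bf.
This gives a 9×2 integer matrix of rank 2; reducing to Smith normal form yields diagonal entries (1,1).

Now H_k = ker ∂_k / im ∂_{k+1}, so:

  H_0: rank C_0 − rank ∂_1 = 7 − 6 = 1, and the invariant factors of ∂_1 are all 1, so H_0 ≅ Z.
  H_1: rank ker ∂_1 − rank ∂_2 = (9 − 6) − 2 = 1, and the invariant factors of ∂_2 are all 1, so H_1 ≅ Z.
  H_2: rank ker ∂_2 − rank ∂_3 = (2 − 2) − 0 = 0, and there is no ∂_3, so H_2 ≅ 0.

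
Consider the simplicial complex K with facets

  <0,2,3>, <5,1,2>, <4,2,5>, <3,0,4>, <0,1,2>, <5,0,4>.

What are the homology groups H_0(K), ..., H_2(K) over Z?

H_0 ≅ Z,  H_1 ≅ Z,  H_2 = 0.

K has 6 vertices, 12 edges, 6 triangles.
rank ∂_0 = 0, rank ∂_1 = 5 ⇒ b_0 = 6 − 0 − 5 = 1; all invariant factors of ∂_1 are 1 so no torsion. So H_0 = Z.
rank ∂_1 = 5, rank ∂_2 = 6 ⇒ b_1 = 12 − 5 − 6 = 1; all invariant factors of ∂_2 are 1 so no torsion. So H_1 = Z.
rank ∂_2 = 6, rank ∂_3 = 0 ⇒ b_2 = 6 − 6 − 0 = 0. So H_2 = 0.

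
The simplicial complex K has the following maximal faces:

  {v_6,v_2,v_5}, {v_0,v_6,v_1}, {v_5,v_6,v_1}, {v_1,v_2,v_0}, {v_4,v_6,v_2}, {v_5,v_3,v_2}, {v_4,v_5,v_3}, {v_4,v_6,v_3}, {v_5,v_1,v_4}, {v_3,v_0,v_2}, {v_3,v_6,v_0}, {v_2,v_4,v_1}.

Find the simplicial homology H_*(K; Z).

H_0 = Z,  H_1 = Z_2,  H_2 = 0.

Take the total order v_0 < v_1 < v_2 < v_3 < v_4 < v_5 < v_6 on the vertex set. Then K (dimension 2) consists of the simplices:

  0-simplices (7): [v_0], [v_1], [v_2], [v_3], [v_4], [v_5], [v_6]
  1-simplices (18): (18 of them)
  2-simplices (12): (12 of them)

giving chain groups C_0 ≅ Z^7, C_1 ≅ Z^18, C_2 ≅ Z^12.

∂_1: C_1 → C_0 sends each edge [p,q] (with p < q) to q − p.
This gives a 7×18 integer matrix of rank 6; reducing to Smith normal form yields diagonal entries (1,1,1,1,1,1).

∂_2: C_2 → C_1 maps a triangle to the signed sum of its edges. For instance
  ∂[v_2,v_3,v_5] = [v_3,v_5] − [v_2,v_5] + [v_2,v_3],
  ∂[v_0,v_2,v_3] = [v_2,v_3] − [v_0,v_3] + [v_0,v_2].
This gives a 18×12 integer matrix of rank 12; reducing to Smith normal form yields diagonal entries (1,1,1,1,1,1,1,1,1,1,1,2).

From H_k ≅ ker(∂_k) / im(∂_{k+1}) we obtain:

  H_0: rank C_0 − rank ∂_1 = 7 − 6 = 1, and the invariant factors of ∂_1 are all 1, so H_0 = Z.
  H_1: rank ker ∂_1 − rank ∂_2 = (18 − 6) − 12 = 0, and ∂_2 has invariant factor 2 > 1, so H_1 = Z_2.
  H_2: rank ker ∂_2 − rank ∂_3 = (12 − 12) − 0 = 0, and there is no ∂_3, so H_2 = 0.

As a check, the Euler characteristic is 7 − 18 + 12 = 1, which agrees with 1 − 0 + 0 = 1.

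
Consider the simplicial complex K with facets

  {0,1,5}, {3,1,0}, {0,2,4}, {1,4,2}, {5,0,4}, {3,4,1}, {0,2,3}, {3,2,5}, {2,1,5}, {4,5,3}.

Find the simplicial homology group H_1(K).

H_1 = Z/2.

K has 6 vertices, 15 edges, 10 triangles.
rank ∂_1 = 5, rank ∂_2 = 10 ⇒ b_1 = 15 − 5 − 10 = 0; ∂_2 has invariant factor(s) [2] giving torsion. So H_1 = Z/2.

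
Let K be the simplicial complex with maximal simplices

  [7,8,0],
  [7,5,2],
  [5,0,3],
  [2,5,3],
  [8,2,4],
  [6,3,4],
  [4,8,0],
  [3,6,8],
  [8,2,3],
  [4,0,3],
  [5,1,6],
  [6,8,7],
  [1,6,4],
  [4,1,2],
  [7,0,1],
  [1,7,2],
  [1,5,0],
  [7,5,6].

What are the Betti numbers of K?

b_0 = 1, b_1 = 1, b_2 = 0.

Order the vertices as 0 < 1 < 2 < 3 < 4 < 5 < 6 < 7 < 8. Listing each simplex with vertices in this order, K has dimension 2 with simplices:

  0-simplices (9): [0], [1], [2], [3], [4], [5], [6], [7], [8]
  1-simplices (27): (27 of them)
  2-simplices (18): [0,1,5], [0,1,7], [0,3,4], [0,3,5], [0,4,8], [0,7,8], [1,2,4], [1,2,7], [1,4,6], [1,5,6], [2,3,5], [2,3,8], [2,4,8], [2,5,7], [3,4,6], [3,6,8], [5,6,7], [6,7,8]

Hence C_0 ≅ Z^9, C_1 ≅ Z^27, C_2 ≅ Z^18.

∂_1: C_1 → C_0 is given by ∂[p,q] = [q] − [p]. For instance
  ∂[1,4] = [4] − [1].
As a 9×27 matrix over Z this has rank 8, with invariant factors (1,1,1,1,1,1,1,1).

Boundary ∂_2: C_2 → C_1 sends each 2-simplex [p,q,r] to [q,r] − [p,r] + [p,q]. For instance
  ∂[1,2,7] = [2,7] − [1,7] + [1,2],
  ∂[0,7,8] = [7,8] − [0,8] + [0,7].
As a 27×18 matrix over Z this has rank 18, with invariant factors (1,1,1,1,1,1,1,1,1,1,1,1,1,1,1,1,1,2).

From H_k ≅ ker(∂_k) / im(∂_{k+1}) we obtain:

  H_0: rank C_0 − rank ∂_1 = 9 − 8 = 1, and the invariant factors of ∂_1 are all 1, so H_0 = Z.
  H_1: rank ker ∂_1 − rank ∂_2 = (27 − 8) − 18 = 1, and ∂_2 has invariant factor 2 > 1, so H_1 = Z ⊕ Z/2Z.
  H_2: rank ker ∂_2 − rank ∂_3 = (18 − 18) − 0 = 0, and there is no ∂_3, so H_2 = 0.

As a check, the Euler characteristic is 9 − 27 + 18 = 0, which agrees with 1 − 1 + 0 = 0.
(K is a triangulation of the Klein bottle.)

Hence the Betti numbers are b_0 = 1, b_1 = 1, b_2 = 0.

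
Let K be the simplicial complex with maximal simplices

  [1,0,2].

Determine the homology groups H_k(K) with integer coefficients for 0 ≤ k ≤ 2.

Take the total order 0 < 1 < 2 on the vertex set. Then K (dimension 2) consists of the simplices:

  0-simplices (3): [0], [1], [2]
  1-simplices (3): [0,1], [0,2], [1,2]
  2-simplices (1): [0,1,2]

so the chain groups are C_0 ≅ Z^3, C_1 ≅ Z^3, C_2 ≅ Z^1.

Boundary ∂_1: C_1 → C_0 is given by ∂[p,q] = [q] − [p].
This gives a 3×3 integer matrix of rank 2; reducing to Smith normal form yields diagonal entries (1,1).

Boundary ∂_2: C_2 → C_1 sends each 2-simplex [p,q,r] to [q,r] − [p,r] + [p,q]. For instance
  ∂[0,1,2] = [1,2] − [0,2] + [0,1].
This gives a 3×1 integer matrix of rank 1; reducing to Smith normal form yields diagonal entries (1).

Reading off H_k = ker ∂_k / im ∂_{k+1}:

  H_0: rank C_0 − rank ∂_1 = 3 − 2 = 1, and the invariant factors of ∂_1 are all 1, so H_0 ≅ Z.
  H_1: rank ker ∂_1 − rank ∂_2 = (3 − 2) − 1 = 0, and the invariant factors of ∂_2 are all 1, so H_1 ≅ 0.
  H_2: rank ker ∂_2 − rank ∂_3 = (1 − 1) − 0 = 0, and there is no ∂_3, so H_2 ≅ 0.

H_0 = Z,  H_1 = 0,  H_2 = 0.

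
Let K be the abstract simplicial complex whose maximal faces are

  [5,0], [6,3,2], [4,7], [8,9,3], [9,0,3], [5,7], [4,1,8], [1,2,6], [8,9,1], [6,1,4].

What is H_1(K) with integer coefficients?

Take the total order 0 < 1 < 2 < 3 < 4 < 5 < 6 < 7 < 8 < 9 on the vertex set. Then K (dimension 2) consists of the simplices:

  0-simplices (10): [0], [1], [2], [3], [4], [5], [6], [7], [8], [9]
  1-simplices (18): [0,3], [0,5], [0,9], [1,2], [1,4], [1,6], [1,8], [1,9], [2,3], [2,6], [3,6], [3,8], [3,9], [4,6], [4,7], [4,8], [5,7], [8,9]
  2-simplices (7): [0,3,9], [1,2,6], [1,4,6], [1,4,8], [1,8,9], [2,3,6], [3,8,9]

so the chain groups are C_0 ≅ Z^10, C_1 ≅ Z^18, C_2 ≅ Z^7.

The boundary map ∂_1: C_1 → C_0 sends each edge [p,q] (with p < q) to q − p.
The resulting 10×18 matrix has rank 9, and its Smith normal form has invariant factors (1,1,1,1,1,1,1,1,1).

Boundary ∂_2: C_2 → C_1 sends each 2-simplex [p,q,r] to [q,r] − [p,r] + [p,q]. For instance
  ∂[1,4,6] = [4,6] − [1,6] + [1,4],
  ∂[3,8,9] = [8,9] − [3,9] + [3,8].
As a 18×7 matrix over Z this has rank 7, with invariant factors (1,1,1,1,1,1,1).

From H_k ≅ ker(∂_k) / im(∂_{k+1}) we obtain:

  H_1: rank ker ∂_1 − rank ∂_2 = (18 − 9) − 7 = 2, and the invariant factors of ∂_2 are all 1, so H_1 ≅ Z^2.

H_1 ≅ Z^2.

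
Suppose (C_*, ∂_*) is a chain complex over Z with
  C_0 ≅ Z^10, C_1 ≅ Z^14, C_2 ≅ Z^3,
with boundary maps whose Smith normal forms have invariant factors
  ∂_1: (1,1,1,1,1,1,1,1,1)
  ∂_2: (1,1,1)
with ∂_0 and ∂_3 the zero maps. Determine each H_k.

H_0: b_0 = 10 − 0 − 9 = 1; torsion from ∂_1 factors > 1: none. So H_0 ≅ Z.
H_1: b_1 = 14 − 9 − 3 = 2; torsion from ∂_2 factors > 1: none. So H_1 ≅ Z^2.
H_2: b_2 = 3 − 3 − 0 = 0; torsion from ∂_3 factors > 1: none. So H_2 ≅ 0.

H_0 ≅ Z,  H_1 ≅ Z^2,  H_2 = 0.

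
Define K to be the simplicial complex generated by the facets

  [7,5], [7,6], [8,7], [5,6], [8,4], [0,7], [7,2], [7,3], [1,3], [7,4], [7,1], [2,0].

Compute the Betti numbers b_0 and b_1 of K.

Order the vertices as 0 < 1 < 2 < 3 < 4 < 5 < 6 < 7 < 8. Listing each simplex with vertices in this order, K has dimension 1 with simplices:

  0-simplices (9): [0], [1], [2], [3], [4], [5], [6], [7], [8]
  1-simplices (12): [0,2], [0,7], [1,3], [1,7], [2,7], [3,7], [4,7], [4,8], [5,6], [5,7], [6,7], [7,8]

Hence C_0 ≅ Z^9, C_1 ≅ Z^12.

Boundary ∂_1: C_1 → C_0 sends each edge [p,q] (with p < q) to q − p. For instance
  ∂[1,3] = [3] − [1].
As a 9×12 matrix over Z this has rank 8, with invariant factors (1,1,1,1,1,1,1,1).

Now H_k = ker ∂_k / im ∂_{k+1}, so:

  H_0: rank C_0 − rank ∂_1 = 9 − 8 = 1, and the invariant factors of ∂_1 are all 1, so H_0 ≅ Z.
  H_1: rank ker ∂_1 − rank ∂_2 = (12 − 8) − 0 = 4, and there is no ∂_2, so H_1 ≅ Z^4.

Hence the Betti numbers are b_0 = 1, b_1 = 4.

b_0 = 1, b_1 = 4.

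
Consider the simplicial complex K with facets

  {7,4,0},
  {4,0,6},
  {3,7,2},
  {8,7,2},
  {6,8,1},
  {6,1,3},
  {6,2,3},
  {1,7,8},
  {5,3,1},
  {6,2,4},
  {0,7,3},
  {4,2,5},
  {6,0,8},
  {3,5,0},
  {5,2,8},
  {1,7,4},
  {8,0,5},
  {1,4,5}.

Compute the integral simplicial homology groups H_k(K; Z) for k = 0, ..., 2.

H_0 ≅ Z,  H_1 ≅ Z^2,  H_2 ≅ Z.

Take the total order 0 < 1 < 2 < 3 < 4 < 5 < 6 < 7 < 8 on the vertex set. Then K (dimension 2) consists of the simplices:

  0-simplices (9): [0], [1], [2], [3], [4], [5], [6], [7], [8]
  1-simplices (27): (27 of them)
  2-simplices (18): [0,3,5], [0,3,7], [0,4,6], [0,4,7], [0,5,8], [0,6,8], [1,3,5], [1,3,6], [1,4,5], [1,4,7], [1,6,8], [1,7,8], [2,3,6], [2,3,7], [2,4,5], [2,4,6], [2,5,8], [2,7,8]

giving chain groups C_0 ≅ Z^9, C_1 ≅ Z^27, C_2 ≅ Z^18.

∂_1: C_1 → C_0 maps an edge to its endpoints' difference, ∂[p,q] = q − p.
As a 9×27 matrix over Z this has rank 8, with invariant factors (1,1,1,1,1,1,1,1).

∂_2: C_2 → C_1 acts by ∂[p,q,r] = [q,r] − [p,r] + [p,q]. For instance
  ∂[1,3,6] = [3,6] − [1,6] + [1,3],
  ∂[0,4,7] = [4,7] − [0,7] + [0,4].
This gives a 27×18 integer matrix of rank 17; reducing to Smith normal form yields diagonal entries (1,1,1,1,1,1,1,1,1,1,1,1,1,1,1,1,1).

Reading off H_k = ker ∂_k / im ∂_{k+1}:

  H_0: rank C_0 − rank ∂_1 = 9 − 8 = 1, and the invariant factors of ∂_1 are all 1, so H_0 ≅ Z.
  H_1: rank ker ∂_1 − rank ∂_2 = (27 − 8) − 17 = 2, and the invariant factors of ∂_2 are all 1, so H_1 ≅ Z^2.
  H_2: rank ker ∂_2 − rank ∂_3 = (18 − 17) − 0 = 1, and there is no ∂_3, so H_2 ≅ Z.

As a check, the Euler characteristic is 9 − 27 + 18 = 0, which agrees with 1 − 2 + 1 = 0.
(K is a triangulation of the torus T^2.)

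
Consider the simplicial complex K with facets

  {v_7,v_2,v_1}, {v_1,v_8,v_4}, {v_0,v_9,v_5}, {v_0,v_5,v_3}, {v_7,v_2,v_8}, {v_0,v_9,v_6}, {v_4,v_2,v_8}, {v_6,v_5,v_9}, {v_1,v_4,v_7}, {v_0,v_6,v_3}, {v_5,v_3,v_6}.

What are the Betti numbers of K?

K has 10 vertices, 19 edges, 11 triangles.
rank ∂_0 = 0, rank ∂_1 = 8 ⇒ b_0 = 10 − 0 − 8 = 2; all invariant factors of ∂_1 are 1 so no torsion. So H_0 ≅ Z^2.
rank ∂_1 = 8, rank ∂_2 = 10 ⇒ b_1 = 19 − 8 − 10 = 1; all invariant factors of ∂_2 are 1 so no torsion. So H_1 ≅ Z.
rank ∂_2 = 10, rank ∂_3 = 0 ⇒ b_2 = 11 − 10 − 0 = 1. So H_2 ≅ Z.

b_0 = 2, b_1 = 1, b_2 = 1.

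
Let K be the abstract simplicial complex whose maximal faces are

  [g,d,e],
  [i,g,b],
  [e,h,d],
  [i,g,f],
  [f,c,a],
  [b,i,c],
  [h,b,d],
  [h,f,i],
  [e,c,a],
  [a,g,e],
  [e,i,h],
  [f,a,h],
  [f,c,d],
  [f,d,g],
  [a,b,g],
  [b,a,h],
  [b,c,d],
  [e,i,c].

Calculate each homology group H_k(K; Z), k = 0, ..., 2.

K has 9 vertices, 27 edges, 18 triangles.
rank ∂_0 = 0, rank ∂_1 = 8 ⇒ b_0 = 9 − 0 − 8 = 1; all invariant factors of ∂_1 are 1 so no torsion. So H_0 = Z.
rank ∂_1 = 8, rank ∂_2 = 17 ⇒ b_1 = 27 − 8 − 17 = 2; all invariant factors of ∂_2 are 1 so no torsion. So H_1 = Z^2.
rank ∂_2 = 17, rank ∂_3 = 0 ⇒ b_2 = 18 − 17 − 0 = 1. So H_2 = Z.

H_0 = Z,  H_1 = Z^2,  H_2 = Z.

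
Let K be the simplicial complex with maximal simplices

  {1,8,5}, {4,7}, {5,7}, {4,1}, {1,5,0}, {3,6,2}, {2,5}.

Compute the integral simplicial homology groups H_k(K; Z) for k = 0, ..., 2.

Order the vertices as 0 < 1 < 2 < 3 < 4 < 5 < 6 < 7 < 8. Listing each simplex with vertices in this order, K has dimension 2 with simplices:

  0-simplices (9): [0], [1], [2], [3], [4], [5], [6], [7], [8]
  1-simplices (12): [0,1], [0,5], [1,4], [1,5], [1,8], [2,3], [2,5], [2,6], [3,6], [4,7], [5,7], [5,8]
  2-simplices (3): [0,1,5], [1,5,8], [2,3,6]

giving chain groups C_0 ≅ Z^9, C_1 ≅ Z^12, C_2 ≅ Z^3.

Boundary ∂_1: C_1 → C_0 maps an edge to its endpoints' difference, ∂[p,q] = q − p. For instance
  ∂[1,5] = [5] − [1].
The 9×12 boundary matrix has rank 8 and Smith normal form diag(1,1,1,1,1,1,1,1).

∂_2: C_2 → C_1 acts by ∂[p,q,r] = [q,r] − [p,r] + [p,q]. For instance
  ∂[0,1,5] = [1,5] − [0,5] + [0,1],
  ∂[2,3,6] = [3,6] − [2,6] + [2,3].
As a 12×3 matrix over Z this has rank 3, with invariant factors (1,1,1).

From H_k ≅ ker(∂_k) / im(∂_{k+1}) we obtain:

  H_0: rank C_0 − rank ∂_1 = 9 − 8 = 1, and the invariant factors of ∂_1 are all 1, so H_0 ≅ Z.
  H_1: rank ker ∂_1 − rank ∂_2 = (12 − 8) − 3 = 1, and the invariant factors of ∂_2 are all 1, so H_1 ≅ Z.
  H_2: rank ker ∂_2 − rank ∂_3 = (3 − 3) − 0 = 0, and there is no ∂_3, so H_2 ≅ 0.

As a check, the Euler characteristic is 9 − 12 + 3 = 0, which agrees with 1 − 1 + 0 = 0.

H_0 ≅ Z,  H_1 ≅ Z,  H_2 = 0.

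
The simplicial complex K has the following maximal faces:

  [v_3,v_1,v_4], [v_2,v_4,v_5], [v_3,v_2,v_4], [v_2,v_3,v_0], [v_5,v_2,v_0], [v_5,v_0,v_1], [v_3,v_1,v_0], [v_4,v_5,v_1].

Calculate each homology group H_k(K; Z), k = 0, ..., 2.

H_0 ≅ Z,  H_1 = 0,  H_2 ≅ Z.

Take the total order v_0 < v_1 < v_2 < v_3 < v_4 < v_5 on the vertex set. Then K (dimension 2) consists of the simplices:

  0-simplices (6): [v_0], [v_1], [v_2], [v_3], [v_4], [v_5]
  1-simplices (12): [v_0,v_1], [v_0,v_2], [v_0,v_3], [v_0,v_5], [v_1,v_3], [v_1,v_4], [v_1,v_5], [v_2,v_3], [v_2,v_4], [v_2,v_5], [v_3,v_4], [v_4,v_5]
  2-simplices (8): [v_0,v_1,v_3], [v_0,v_1,v_5], [v_0,v_2,v_3], [v_0,v_2,v_5], [v_1,v_3,v_4], [v_1,v_4,v_5], [v_2,v_3,v_4], [v_2,v_4,v_5]

giving chain groups C_0 ≅ Z^6, C_1 ≅ Z^12, C_2 ≅ Z^8.

Boundary ∂_1: C_1 → C_0 sends each edge [p,q] (with p < q) to q − p.
This gives a 6×12 integer matrix of rank 5; reducing to Smith normal form yields diagonal entries (1,1,1,1,1).

∂_2: C_2 → C_1 sends each 2-simplex [p,q,r] to [q,r] − [p,r] + [p,q]. For instance
  ∂[v_0,v_1,v_3] = [v_1,v_3] − [v_0,v_3] + [v_0,v_1],
  ∂[v_2,v_3,v_4] = [v_3,v_4] − [v_2,v_4] + [v_2,v_3].
As a 12×8 matrix over Z this has rank 7, with invariant factors (1,1,1,1,1,1,1).

Reading off H_k = ker ∂_k / im ∂_{k+1}:

  H_0: rank C_0 − rank ∂_1 = 6 − 5 = 1, and the invariant factors of ∂_1 are all 1, so H_0 ≅ Z.
  H_1: rank ker ∂_1 − rank ∂_2 = (12 − 5) − 7 = 0, and the invariant factors of ∂_2 are all 1, so H_1 ≅ 0.
  H_2: rank ker ∂_2 − rank ∂_3 = (8 − 7) − 0 = 1, and there is no ∂_3, so H_2 ≅ Z.

As a check, the Euler characteristic is 6 − 12 + 8 = 2, which agrees with 1 − 0 + 1 = 2.
(K is a triangulation of the 2-sphere S^2.)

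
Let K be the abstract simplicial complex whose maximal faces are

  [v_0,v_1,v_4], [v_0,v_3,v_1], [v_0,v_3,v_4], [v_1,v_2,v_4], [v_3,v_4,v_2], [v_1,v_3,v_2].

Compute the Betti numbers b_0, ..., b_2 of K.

Order the vertices as v_0 < v_1 < v_2 < v_3 < v_4. Listing each simplex with vertices in this order, K has dimension 2 with simplices:

  0-simplices (5): [v_0], [v_1], [v_2], [v_3], [v_4]
  1-simplices (9): [v_0,v_1], [v_0,v_3], [v_0,v_4], [v_1,v_2], [v_1,v_3], [v_1,v_4], [v_2,v_3], [v_2,v_4], [v_3,v_4]
  2-simplices (6): [v_0,v_1,v_3], [v_0,v_1,v_4], [v_0,v_3,v_4], [v_1,v_2,v_3], [v_1,v_2,v_4], [v_2,v_3,v_4]

so the chain groups are C_0 ≅ Z^5, C_1 ≅ Z^9, C_2 ≅ Z^6.

Boundary ∂_1: C_1 → C_0 is given by ∂[p,q] = [q] − [p]. For instance
  ∂[v_2,v_3] = [v_3] − [v_2].
As a 5×9 matrix over Z this has rank 4, with invariant factors (1,1,1,1).

Boundary ∂_2: C_2 → C_1 acts by ∂[p,q,r] = [q,r] − [p,r] + [p,q]. For instance
  ∂[v_0,v_3,v_4] = [v_3,v_4] − [v_0,v_4] + [v_0,v_3],
  ∂[v_0,v_1,v_4] = [v_1,v_4] − [v_0,v_4] + [v_0,v_1].
The resulting 9×6 matrix has rank 5, and its Smith normal form has invariant factors (1,1,1,1,1).

Reading off H_k = ker ∂_k / im ∂_{k+1}:

  H_0: rank C_0 − rank ∂_1 = 5 − 4 = 1, and the invariant factors of ∂_1 are all 1, so H_0 ≅ Z.
  H_1: rank ker ∂_1 − rank ∂_2 = (9 − 4) − 5 = 0, and the invariant factors of ∂_2 are all 1, so H_1 ≅ 0.
  H_2: rank ker ∂_2 − rank ∂_3 = (6 − 5) − 0 = 1, and there is no ∂_3, so H_2 ≅ Z.

(K is a triangulation of the 2-sphere S^2.)

Hence the Betti numbers are b_0 = 1, b_1 = 0, b_2 = 1.

b_0 = 1, b_1 = 0, b_2 = 1.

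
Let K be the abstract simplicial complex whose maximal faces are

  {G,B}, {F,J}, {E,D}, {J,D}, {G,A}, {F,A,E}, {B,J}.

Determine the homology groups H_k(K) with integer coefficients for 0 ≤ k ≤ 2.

H_0 = Z,  H_1 = Z^2,  H_2 = 0.

K has 7 vertices, 9 edges, 1 triangle.
rank ∂_0 = 0, rank ∂_1 = 6 ⇒ b_0 = 7 − 0 − 6 = 1; all invariant factors of ∂_1 are 1 so no torsion. So H_0 = Z.
rank ∂_1 = 6, rank ∂_2 = 1 ⇒ b_1 = 9 − 6 − 1 = 2; all invariant factors of ∂_2 are 1 so no torsion. So H_1 = Z^2.
rank ∂_2 = 1, rank ∂_3 = 0 ⇒ b_2 = 1 − 1 − 0 = 0. So H_2 = 0.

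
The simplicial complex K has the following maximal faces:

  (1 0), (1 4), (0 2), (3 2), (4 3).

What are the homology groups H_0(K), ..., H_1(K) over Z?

H_0 ≅ Z,  H_1 ≅ Z.

Fix the vertex order 0 < 1 < 2 < 3 < 4 and write every simplex with vertices in increasing order. Then dim K = 1 and the simplices of K are:

  0-simplices (5): [0], [1], [2], [3], [4]
  1-simplices (5): [0,1], [0,2], [1,4], [2,3], [3,4]

giving chain groups C_0 ≅ Z^5, C_1 ≅ Z^5.

The boundary map ∂_1: C_1 → C_0 sends each edge [p,q] (with p < q) to q − p. For instance
  ∂[3,4] = [4] − [3].
As a 5×5 matrix over Z this has rank 4, with invariant factors (1,1,1,1).

Now H_k = ker ∂_k / im ∂_{k+1}, so:

  H_0: rank C_0 − rank ∂_1 = 5 − 4 = 1, and the invariant factors of ∂_1 are all 1, so H_0 = Z.
  H_1: rank ker ∂_1 − rank ∂_2 = (5 − 4) − 0 = 1, and there is no ∂_2, so H_1 = Z.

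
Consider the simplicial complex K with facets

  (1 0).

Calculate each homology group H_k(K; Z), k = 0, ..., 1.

H_0 = Z,  H_1 = 0.

Take the total order 0 < 1 on the vertex set. Then K (dimension 1) consists of the simplices:

  0-simplices (2): [0], [1]
  1-simplices (1): [0,1]

so the chain groups are C_0 ≅ Z^2, C_1 ≅ Z^1.

∂_1: C_1 → C_0 maps an edge to its endpoints' difference, ∂[p,q] = q − p.
This gives a 2×1 integer matrix of rank 1; reducing to Smith normal form yields diagonal entries (1).

Now H_k = ker ∂_k / im ∂_{k+1}, so:

  H_0: rank C_0 − rank ∂_1 = 2 − 1 = 1, and the invariant factors of ∂_1 are all 1, so H_0 = Z.
  H_1: rank ker ∂_1 − rank ∂_2 = (1 − 1) − 0 = 0, and there is no ∂_2, so H_1 = 0.

As a check, the Euler characteristic is 2 − 1 = 1, which agrees with 1 − 0 = 1.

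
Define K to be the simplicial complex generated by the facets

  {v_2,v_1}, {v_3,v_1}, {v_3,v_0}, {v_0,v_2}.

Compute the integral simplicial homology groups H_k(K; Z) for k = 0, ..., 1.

H_0 ≅ Z,  H_1 ≅ Z.

We work with the vertex ordering v_0 < v_1 < v_2 < v_3. The simplices of K, each written with vertices in increasing order, are:

  0-simplices (4): [v_0], [v_1], [v_2], [v_3]
  1-simplices (4): [v_0,v_2], [v_0,v_3], [v_1,v_2], [v_1,v_3]

so the chain groups are C_0 ≅ Z^4, C_1 ≅ Z^4.

∂_1: C_1 → C_0 maps an edge to its endpoints' difference, ∂[p,q] = q − p.
As a 4×4 matrix over Z this has rank 3, with invariant factors (1,1,1).

From H_k ≅ ker(∂_k) / im(∂_{k+1}) we obtain:

  H_0: rank C_0 − rank ∂_1 = 4 − 3 = 1, and the invariant factors of ∂_1 are all 1, so H_0 ≅ Z.
  H_1: rank ker ∂_1 − rank ∂_2 = (4 − 3) − 0 = 1, and there is no ∂_2, so H_1 ≅ Z.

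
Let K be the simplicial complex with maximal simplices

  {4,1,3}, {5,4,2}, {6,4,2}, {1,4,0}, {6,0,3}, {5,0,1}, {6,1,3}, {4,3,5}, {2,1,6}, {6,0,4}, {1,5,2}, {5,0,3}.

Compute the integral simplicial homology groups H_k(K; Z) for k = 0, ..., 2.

H_0 ≅ Z,  H_1 ≅ Z/2Z,  H_2 = 0.

Fix the vertex order 0 < 1 < 2 < 3 < 4 < 5 < 6 and write every simplex with vertices in increasing order. Then dim K = 2 and the simplices of K are:

  0-simplices (7): [0], [1], [2], [3], [4], [5], [6]
  1-simplices (18): [0,1], [0,3], [0,4], [0,5], [0,6], [1,2], [1,3], [1,4], [1,5], [1,6], [2,4], [2,5], [2,6], [3,4], [3,5], [3,6], [4,5], [4,6]
  2-simplices (12): [0,1,4], [0,1,5], [0,3,5], [0,3,6], [0,4,6], [1,2,5], [1,2,6], [1,3,4], [1,3,6], [2,4,5], [2,4,6], [3,4,5]

giving chain groups C_0 ≅ Z^7, C_1 ≅ Z^18, C_2 ≅ Z^12.

The boundary map ∂_1: C_1 → C_0 is given by ∂[p,q] = [q] − [p]. For instance
  ∂[1,3] = [3] − [1].
The resulting 7×18 matrix has rank 6, and its Smith normal form has invariant factors (1,1,1,1,1,1).

Boundary ∂_2: C_2 → C_1 sends each 2-simplex [p,q,r] to [q,r] − [p,r] + [p,q]. For instance
  ∂[1,2,5] = [2,5] − [1,5] + [1,2],
  ∂[1,2,6] = [2,6] − [1,6] + [1,2].
As a 18×12 matrix over Z this has rank 12, with invariant factors (1,1,1,1,1,1,1,1,1,1,1,2).

From H_k ≅ ker(∂_k) / im(∂_{k+1}) we obtain:

  H_0: rank C_0 − rank ∂_1 = 7 − 6 = 1, and the invariant factors of ∂_1 are all 1, so H_0 ≅ Z.
  H_1: rank ker ∂_1 − rank ∂_2 = (18 − 6) − 12 = 0, and ∂_2 has invariant factor 2 > 1, so H_1 ≅ Z/2Z.
  H_2: rank ker ∂_2 − rank ∂_3 = (12 − 12) − 0 = 0, and there is no ∂_3, so H_2 ≅ 0.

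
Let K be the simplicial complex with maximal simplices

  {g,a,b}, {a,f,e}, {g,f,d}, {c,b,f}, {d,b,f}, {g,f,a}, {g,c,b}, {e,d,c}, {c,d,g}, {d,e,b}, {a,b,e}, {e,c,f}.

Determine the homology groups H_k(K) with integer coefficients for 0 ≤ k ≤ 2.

Order the vertices as a < b < c < d < e < f < g. Listing each simplex with vertices in this order, K has dimension 2 with simplices:

  0-simplices (7): a, b, c, d, e, f, g
  1-simplices (18): ab, ae, af, ag, bc, bd, be, bf, bg, cd, ce, cf, cg, de, df, dg, ef, fg
  2-simplices (12): abe, abg, aef, afg, bcf, bcg, bde, bdf, cde, cdg, cef, dfg

so the chain groups are C_0 ≅ Z^7, C_1 ≅ Z^18, C_2 ≅ Z^12.

The boundary map ∂_1: C_1 → C_0 maps an edge to its endpoints' difference, ∂[p,q] = q − p.
As a 7×18 matrix over Z this has rank 6, with invariant factors (1,1,1,1,1,1).

Boundary ∂_2: C_2 → C_1 acts by ∂[p,q,r] = [q,r] − [p,r] + [p,q]. For instance
  ∂bdf = df − bf + bd,
  ∂bcg = cg − bg + bc.
As a 18×12 matrix over Z this has rank 12, with invariant factors (1,1,1,1,1,1,1,1,1,1,1,2).

Computing H_k = (kernel of ∂_k) / (image of ∂_{k+1}):

  H_0: rank C_0 − rank ∂_1 = 7 − 6 = 1, and the invariant factors of ∂_1 are all 1, so H_0 = Z.
  H_1: rank ker ∂_1 − rank ∂_2 = (18 − 6) − 12 = 0, and ∂_2 has invariant factor 2 > 1, so H_1 = Z/2.
  H_2: rank ker ∂_2 − rank ∂_3 = (12 − 12) − 0 = 0, and there is no ∂_3, so H_2 = 0.

(K is a triangulation of the real projective plane RP^2.)

H_0 = Z,  H_1 = Z/2,  H_2 = 0.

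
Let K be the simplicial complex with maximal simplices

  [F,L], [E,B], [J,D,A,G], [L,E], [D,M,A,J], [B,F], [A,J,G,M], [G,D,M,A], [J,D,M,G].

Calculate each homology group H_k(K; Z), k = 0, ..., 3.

H_0 = Z^2,  H_1 = Z,  H_2 = 0,  H_3 = Z.

Fix the vertex order A < B < D < E < F < G < J < L < M and write every simplex with vertices in increasing order. Then dim K = 3 and the simplices of K are:

  0-simplices (9): A, B, D, E, F, G, J, L, M
  1-simplices (14): AD, AG, AJ, AM, BE, BF, DG, DJ, DM, EL, FL, GJ, GM, JM
  2-simplices (10): ADG, ADJ, ADM, AGJ, AGM, AJM, DGJ, DGM, DJM, GJM
  3-simplices (5): ADGJ, ADGM, ADJM, AGJM, DGJM

giving chain groups C_0 ≅ Z^9, C_1 ≅ Z^14, C_2 ≅ Z^10, C_3 ≅ Z^5.

∂_1: C_1 → C_0 is given by ∂[p,q] = [q] − [p]. For instance
  ∂JM = M − J.
As a 9×14 matrix over Z this has rank 7, with invariant factors (1,1,1,1,1,1,1).

Boundary ∂_2: C_2 → C_1 sends each 2-simplex [p,q,r] to [q,r] − [p,r] + [p,q]. For instance
  ∂ADM = DM − AM + AD,
  ∂AGM = GM − AM + AG.
As a 14×10 matrix over Z this has rank 6, with invariant factors (1,1,1,1,1,1).

The boundary map ∂_3: C_3 → C_2 sends each 3-simplex σ to the alternating sum Σ_i (−1)^i (σ with its i-th vertex removed). For instance
  ∂ADJM = DJM − AJM + ADM − ADJ,
  ∂AGJM = GJM − AJM + AGM − AGJ.
The 10×5 boundary matrix has rank 4 and Smith normal form diag(1,1,1,1).

Reading off H_k = ker ∂_k / im ∂_{k+1}:

  H_0: rank C_0 − rank ∂_1 = 9 − 7 = 2, and the invariant factors of ∂_1 are all 1, so H_0 = Z^2.
  H_1: rank ker ∂_1 − rank ∂_2 = (14 − 7) − 6 = 1, and the invariant factors of ∂_2 are all 1, so H_1 = Z.
  H_2: rank ker ∂_2 − rank ∂_3 = (10 − 6) − 4 = 0, and the invariant factors of ∂_3 are all 1, so H_2 = 0.
  H_3: rank ker ∂_3 − rank ∂_4 = (5 − 4) − 0 = 1, and there is no ∂_4, so H_3 = Z.

As a check, the Euler characteristic is 9 − 14 + 10 − 5 = 0, which agrees with 2 − 1 + 0 − 1 = 0.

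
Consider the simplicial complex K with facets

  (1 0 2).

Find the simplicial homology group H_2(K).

H_2 ≅ 0.

Fix the vertex order 0 < 1 < 2 and write every simplex with vertices in increasing order. Then dim K = 2 and the simplices of K are:

  0-simplices (3): [0], [1], [2]
  1-simplices (3): [0,1], [0,2], [1,2]
  2-simplices (1): [0,1,2]

so the chain groups are C_0 ≅ Z^3, C_1 ≅ Z^3, C_2 ≅ Z^1.

Boundary ∂_1: C_1 → C_0 is given by ∂[p,q] = [q] − [p].
This gives a 3×3 integer matrix of rank 2; reducing to Smith normal form yields diagonal entries (1,1).

∂_2: C_2 → C_1 maps a triangle to the signed sum of its edges. For instance
  ∂[0,1,2] = [1,2] − [0,2] + [0,1].
As a 3×1 matrix over Z this has rank 1, with invariant factors (1).

From H_k ≅ ker(∂_k) / im(∂_{k+1}) we obtain:

  H_2: rank ker ∂_2 − rank ∂_3 = (1 − 1) − 0 = 0, and there is no ∂_3, so H_2 ≅ 0.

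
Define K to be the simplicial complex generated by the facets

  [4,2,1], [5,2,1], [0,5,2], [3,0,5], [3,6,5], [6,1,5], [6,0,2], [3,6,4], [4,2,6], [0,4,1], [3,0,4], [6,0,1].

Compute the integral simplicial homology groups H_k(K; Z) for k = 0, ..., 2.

K has 7 vertices, 18 edges, 12 triangles.
rank ∂_0 = 0, rank ∂_1 = 6 ⇒ b_0 = 7 − 0 − 6 = 1; all invariant factors of ∂_1 are 1 so no torsion. So H_0 ≅ Z.
rank ∂_1 = 6, rank ∂_2 = 12 ⇒ b_1 = 18 − 6 − 12 = 0; ∂_2 has invariant factor(s) [2] giving torsion. So H_1 ≅ Z_2.
rank ∂_2 = 12, rank ∂_3 = 0 ⇒ b_2 = 12 − 12 − 0 = 0. So H_2 ≅ 0.

H_0 = Z,  H_1 = Z_2,  H_2 = 0.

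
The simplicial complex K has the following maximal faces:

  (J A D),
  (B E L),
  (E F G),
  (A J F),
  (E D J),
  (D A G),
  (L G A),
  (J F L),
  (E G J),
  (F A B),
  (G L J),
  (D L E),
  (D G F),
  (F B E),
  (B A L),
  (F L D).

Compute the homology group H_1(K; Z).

Order the vertices as A < B < D < E < F < G < J < L. Listing each simplex with vertices in this order, K has dimension 2 with simplices:

  0-simplices (8): A, B, D, E, F, G, J, L
  1-simplices (24): AB, AD, AF, AG, AJ, AL, BE, BF, BL, DE, DF, DG, DJ, DL, EF, EG, EJ, EL, FG, FJ, FL, GJ, GL, JL
  2-simplices (16): ABF, ABL, ADG, ADJ, AFJ, AGL, BEF, BEL, DEJ, DEL, DFG, DFL, EFG, EGJ, FJL, GJL

so the chain groups are C_0 ≅ Z^8, C_1 ≅ Z^24, C_2 ≅ Z^16.

Boundary ∂_1: C_1 → C_0 maps an edge to its endpoints' difference, ∂[p,q] = q − p.
The resulting 8×24 matrix has rank 7, and its Smith normal form has invariant factors (1,1,1,1,1,1,1).

The boundary map ∂_2: C_2 → C_1 maps a triangle to the signed sum of its edges. For instance
  ∂ABL = BL − AL + AB,
  ∂DFL = FL − DL + DF.
As a 24×16 matrix over Z this has rank 15, with invariant factors (1,1,1,1,1,1,1,1,1,1,1,1,1,1,1).

Now H_k = ker ∂_k / im ∂_{k+1}, so:

  H_1: rank ker ∂_1 − rank ∂_2 = (24 − 7) − 15 = 2, and the invariant factors of ∂_2 are all 1, so H_1 = Z^2.

H_1 ≅ Z^2.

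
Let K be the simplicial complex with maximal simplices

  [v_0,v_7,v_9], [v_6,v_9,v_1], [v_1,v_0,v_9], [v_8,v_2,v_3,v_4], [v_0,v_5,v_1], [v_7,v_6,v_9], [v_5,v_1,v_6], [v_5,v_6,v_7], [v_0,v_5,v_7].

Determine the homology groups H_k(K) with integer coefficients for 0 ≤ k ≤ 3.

H_0 = Z^2,  H_1 = 0,  H_2 = Z,  H_3 = 0.

Take the total order v_0 < v_1 < v_2 < v_3 < v_4 < v_5 < v_6 < v_7 < v_8 < v_9 on the vertex set. Then K (dimension 3) consists of the simplices:

  0-simplices (10): [v_0], [v_1], [v_2], [v_3], [v_4], [v_5], [v_6], [v_7], [v_8], [v_9]
  1-simplices (18): (18 of them)
  2-simplices (12): (12 of them)
  3-simplices (1): [v_2,v_3,v_4,v_8]

Hence C_0 ≅ Z^10, C_1 ≅ Z^18, C_2 ≅ Z^12, C_3 ≅ Z^1.

∂_1: C_1 → C_0 is given by ∂[p,q] = [q] − [p]. For instance
  ∂[v_1,v_6] = [v_6] − [v_1].
The 10×18 boundary matrix has rank 8 and Smith normal form diag(1,1,1,1,1,1,1,1).

Boundary ∂_2: C_2 → C_1 maps a triangle to the signed sum of its edges. For instance
  ∂[v_5,v_6,v_7] = [v_6,v_7] − [v_5,v_7] + [v_5,v_6],
  ∂[v_2,v_4,v_8] = [v_4,v_8] − [v_2,v_8] + [v_2,v_4].
As a 18×12 matrix over Z this has rank 10, with invariant factors (1,1,1,1,1,1,1,1,1,1).

The boundary map ∂_3: C_3 → C_2 sends each 3-simplex σ to the alternating sum Σ_i (−1)^i (σ with its i-th vertex removed). For instance
  ∂[v_2,v_3,v_4,v_8] = [v_3,v_4,v_8] − [v_2,v_4,v_8] + [v_2,v_3,v_8] − [v_2,v_3,v_4].
The resulting 12×1 matrix has rank 1, and its Smith normal form has invariant factors (1).

Now H_k = ker ∂_k / im ∂_{k+1}, so:

  H_0: rank C_0 − rank ∂_1 = 10 − 8 = 2, and the invariant factors of ∂_1 are all 1, so H_0 = Z^2.
  H_1: rank ker ∂_1 − rank ∂_2 = (18 − 8) − 10 = 0, and the invariant factors of ∂_2 are all 1, so H_1 = 0.
  H_2: rank ker ∂_2 − rank ∂_3 = (12 − 10) − 1 = 1, and the invariant factors of ∂_3 are all 1, so H_2 = Z.
  H_3: rank ker ∂_3 − rank ∂_4 = (1 − 1) − 0 = 0, and there is no ∂_4, so H_3 = 0.

(K is a triangulation of the disjoint union of the 3-simplex and the 2-sphere S^2.)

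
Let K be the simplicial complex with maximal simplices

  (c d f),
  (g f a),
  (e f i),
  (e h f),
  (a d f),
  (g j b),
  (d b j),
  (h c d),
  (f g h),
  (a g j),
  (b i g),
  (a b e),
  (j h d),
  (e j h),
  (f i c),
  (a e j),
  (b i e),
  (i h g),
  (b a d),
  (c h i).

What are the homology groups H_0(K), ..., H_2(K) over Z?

Order the vertices as a < b < c < d < e < f < g < h < i < j. Listing each simplex with vertices in this order, K has dimension 2 with simplices:

  0-simplices (10): a, b, c, d, e, f, g, h, i, j
  1-simplices (30): ab, ad, ae, af, ag, aj, bd, be, bg, bi, bj, cd, cf, ch, ci, df, dh, dj, ef, eh, ei, ej, fg, fh, fi, gh, gi, gj, hi, hj
  2-simplices (20): abd, abe, adf, aej, afg, agj, bdj, bei, bgi, bgj, cdf, cdh, cfi, chi, dhj, efh, efi, ehj, fgh, ghi

Hence C_0 ≅ Z^10, C_1 ≅ Z^30, C_2 ≅ Z^20.

Boundary ∂_1: C_1 → C_0 maps an edge to its endpoints' difference, ∂[p,q] = q − p.
This gives a 10×30 integer matrix of rank 9; reducing to Smith normal form yields diagonal entries (1,1,1,1,1,1,1,1,1).

∂_2: C_2 → C_1 maps a triangle to the signed sum of its edges. For instance
  ∂efh = fh − eh + ef,
  ∂cfi = fi − ci + cf.
The 30×20 boundary matrix has rank 20 and Smith normal form diag(1,1,1,1,1,1,1,1,1,1,1,1,1,1,1,1,1,1,1,2).

Reading off H_k = ker ∂_k / im ∂_{k+1}:

  H_0: rank C_0 − rank ∂_1 = 10 − 9 = 1, and the invariant factors of ∂_1 are all 1, so H_0 = Z.
  H_1: rank ker ∂_1 − rank ∂_2 = (30 − 9) − 20 = 1, and ∂_2 has invariant factor 2 > 1, so H_1 = Z ⊕ Z/2.
  H_2: rank ker ∂_2 − rank ∂_3 = (20 − 20) − 0 = 0, and there is no ∂_3, so H_2 = 0.

H_0 ≅ Z,  H_1 ≅ Z ⊕ Z/2,  H_2 = 0.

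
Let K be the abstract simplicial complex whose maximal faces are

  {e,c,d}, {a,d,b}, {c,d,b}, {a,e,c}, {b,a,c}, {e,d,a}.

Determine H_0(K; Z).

K has 5 vertices, 9 edges, 6 triangles.
rank ∂_0 = 0, rank ∂_1 = 4 ⇒ b_0 = 5 − 0 − 4 = 1; all invariant factors of ∂_1 are 1 so no torsion. So H_0 = Z.

H_0 = Z.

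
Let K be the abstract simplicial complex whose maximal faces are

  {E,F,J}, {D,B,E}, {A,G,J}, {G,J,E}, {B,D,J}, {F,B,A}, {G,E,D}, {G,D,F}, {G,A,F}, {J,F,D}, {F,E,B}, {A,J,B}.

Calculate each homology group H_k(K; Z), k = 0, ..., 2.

Take the total order A < B < D < E < F < G < J on the vertex set. Then K (dimension 2) consists of the simplices:

  0-simplices (7): A, B, D, E, F, G, J
  1-simplices (18): AB, AF, AG, AJ, BD, BE, BF, BJ, DE, DF, DG, DJ, EF, EG, EJ, FG, FJ, GJ
  2-simplices (12): ABF, ABJ, AFG, AGJ, BDE, BDJ, BEF, DEG, DFG, DFJ, EFJ, EGJ

so the chain groups are C_0 ≅ Z^7, C_1 ≅ Z^18, C_2 ≅ Z^12.

The boundary map ∂_1: C_1 → C_0 is given by ∂[p,q] = [q] − [p]. For instance
  ∂AB = B − A.
The resulting 7×18 matrix has rank 6, and its Smith normal form has invariant factors (1,1,1,1,1,1).

∂_2: C_2 → C_1 maps a triangle to the signed sum of its edges. For instance
  ∂DFG = FG − DG + DF,
  ∂EGJ = GJ − EJ + EG.
As a 18×12 matrix over Z this has rank 12, with invariant factors (1,1,1,1,1,1,1,1,1,1,1,2).

Reading off H_k = ker ∂_k / im ∂_{k+1}:

  H_0: rank C_0 − rank ∂_1 = 7 − 6 = 1, and the invariant factors of ∂_1 are all 1, so H_0 = Z.
  H_1: rank ker ∂_1 − rank ∂_2 = (18 − 6) − 12 = 0, and ∂_2 has invariant factor 2 > 1, so H_1 = Z/2.
  H_2: rank ker ∂_2 − rank ∂_3 = (12 − 12) − 0 = 0, and there is no ∂_3, so H_2 = 0.

As a check, the Euler characteristic is 7 − 18 + 12 = 1, which agrees with 1 − 0 + 0 = 1.

H_0 = Z,  H_1 = Z/2,  H_2 = 0.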